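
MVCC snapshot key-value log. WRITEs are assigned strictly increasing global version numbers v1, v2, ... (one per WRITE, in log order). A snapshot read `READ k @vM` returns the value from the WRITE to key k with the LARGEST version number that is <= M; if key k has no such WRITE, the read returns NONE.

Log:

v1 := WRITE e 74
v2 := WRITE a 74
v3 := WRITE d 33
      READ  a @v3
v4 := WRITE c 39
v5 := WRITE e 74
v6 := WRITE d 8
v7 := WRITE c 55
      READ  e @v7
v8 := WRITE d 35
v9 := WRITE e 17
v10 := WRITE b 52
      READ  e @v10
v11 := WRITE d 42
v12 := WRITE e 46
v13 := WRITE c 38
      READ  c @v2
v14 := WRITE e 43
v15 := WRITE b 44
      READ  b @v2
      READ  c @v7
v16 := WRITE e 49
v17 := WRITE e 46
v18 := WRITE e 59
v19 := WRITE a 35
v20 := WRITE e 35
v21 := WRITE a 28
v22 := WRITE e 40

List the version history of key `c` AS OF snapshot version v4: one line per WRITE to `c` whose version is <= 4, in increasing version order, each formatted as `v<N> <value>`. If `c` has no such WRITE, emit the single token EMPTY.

Answer: v4 39

Derivation:
Scan writes for key=c with version <= 4:
  v1 WRITE e 74 -> skip
  v2 WRITE a 74 -> skip
  v3 WRITE d 33 -> skip
  v4 WRITE c 39 -> keep
  v5 WRITE e 74 -> skip
  v6 WRITE d 8 -> skip
  v7 WRITE c 55 -> drop (> snap)
  v8 WRITE d 35 -> skip
  v9 WRITE e 17 -> skip
  v10 WRITE b 52 -> skip
  v11 WRITE d 42 -> skip
  v12 WRITE e 46 -> skip
  v13 WRITE c 38 -> drop (> snap)
  v14 WRITE e 43 -> skip
  v15 WRITE b 44 -> skip
  v16 WRITE e 49 -> skip
  v17 WRITE e 46 -> skip
  v18 WRITE e 59 -> skip
  v19 WRITE a 35 -> skip
  v20 WRITE e 35 -> skip
  v21 WRITE a 28 -> skip
  v22 WRITE e 40 -> skip
Collected: [(4, 39)]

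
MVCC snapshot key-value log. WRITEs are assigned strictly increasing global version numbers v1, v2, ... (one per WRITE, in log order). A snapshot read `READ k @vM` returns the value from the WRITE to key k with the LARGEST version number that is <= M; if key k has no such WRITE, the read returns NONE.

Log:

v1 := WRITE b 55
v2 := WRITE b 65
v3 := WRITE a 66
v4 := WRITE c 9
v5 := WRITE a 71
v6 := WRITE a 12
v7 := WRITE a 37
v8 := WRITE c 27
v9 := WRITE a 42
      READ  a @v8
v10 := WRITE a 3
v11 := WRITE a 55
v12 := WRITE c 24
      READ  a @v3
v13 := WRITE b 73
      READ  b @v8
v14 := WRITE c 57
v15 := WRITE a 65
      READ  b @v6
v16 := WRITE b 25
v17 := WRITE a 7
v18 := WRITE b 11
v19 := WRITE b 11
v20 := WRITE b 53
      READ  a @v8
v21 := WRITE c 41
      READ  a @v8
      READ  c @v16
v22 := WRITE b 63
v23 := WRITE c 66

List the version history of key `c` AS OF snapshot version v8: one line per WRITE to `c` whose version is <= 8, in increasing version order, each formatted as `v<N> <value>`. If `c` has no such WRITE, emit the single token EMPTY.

Answer: v4 9
v8 27

Derivation:
Scan writes for key=c with version <= 8:
  v1 WRITE b 55 -> skip
  v2 WRITE b 65 -> skip
  v3 WRITE a 66 -> skip
  v4 WRITE c 9 -> keep
  v5 WRITE a 71 -> skip
  v6 WRITE a 12 -> skip
  v7 WRITE a 37 -> skip
  v8 WRITE c 27 -> keep
  v9 WRITE a 42 -> skip
  v10 WRITE a 3 -> skip
  v11 WRITE a 55 -> skip
  v12 WRITE c 24 -> drop (> snap)
  v13 WRITE b 73 -> skip
  v14 WRITE c 57 -> drop (> snap)
  v15 WRITE a 65 -> skip
  v16 WRITE b 25 -> skip
  v17 WRITE a 7 -> skip
  v18 WRITE b 11 -> skip
  v19 WRITE b 11 -> skip
  v20 WRITE b 53 -> skip
  v21 WRITE c 41 -> drop (> snap)
  v22 WRITE b 63 -> skip
  v23 WRITE c 66 -> drop (> snap)
Collected: [(4, 9), (8, 27)]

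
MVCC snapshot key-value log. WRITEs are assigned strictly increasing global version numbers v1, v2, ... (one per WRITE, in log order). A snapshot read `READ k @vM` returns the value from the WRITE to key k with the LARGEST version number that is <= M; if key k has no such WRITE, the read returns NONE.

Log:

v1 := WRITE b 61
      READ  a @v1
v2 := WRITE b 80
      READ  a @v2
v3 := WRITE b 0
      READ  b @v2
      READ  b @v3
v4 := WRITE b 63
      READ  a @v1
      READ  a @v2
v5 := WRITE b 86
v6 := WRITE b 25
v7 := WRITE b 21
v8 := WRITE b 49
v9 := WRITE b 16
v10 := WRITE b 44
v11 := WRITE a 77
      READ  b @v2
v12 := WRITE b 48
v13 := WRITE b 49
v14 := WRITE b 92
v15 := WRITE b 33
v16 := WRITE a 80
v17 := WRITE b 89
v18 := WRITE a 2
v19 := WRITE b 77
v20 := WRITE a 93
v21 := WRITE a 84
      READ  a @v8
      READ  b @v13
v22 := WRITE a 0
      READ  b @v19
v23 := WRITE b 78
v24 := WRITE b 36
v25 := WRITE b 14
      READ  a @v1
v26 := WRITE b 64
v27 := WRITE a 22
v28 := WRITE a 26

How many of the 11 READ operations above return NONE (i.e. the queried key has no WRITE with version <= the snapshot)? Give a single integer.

Answer: 6

Derivation:
v1: WRITE b=61  (b history now [(1, 61)])
READ a @v1: history=[] -> no version <= 1 -> NONE
v2: WRITE b=80  (b history now [(1, 61), (2, 80)])
READ a @v2: history=[] -> no version <= 2 -> NONE
v3: WRITE b=0  (b history now [(1, 61), (2, 80), (3, 0)])
READ b @v2: history=[(1, 61), (2, 80), (3, 0)] -> pick v2 -> 80
READ b @v3: history=[(1, 61), (2, 80), (3, 0)] -> pick v3 -> 0
v4: WRITE b=63  (b history now [(1, 61), (2, 80), (3, 0), (4, 63)])
READ a @v1: history=[] -> no version <= 1 -> NONE
READ a @v2: history=[] -> no version <= 2 -> NONE
v5: WRITE b=86  (b history now [(1, 61), (2, 80), (3, 0), (4, 63), (5, 86)])
v6: WRITE b=25  (b history now [(1, 61), (2, 80), (3, 0), (4, 63), (5, 86), (6, 25)])
v7: WRITE b=21  (b history now [(1, 61), (2, 80), (3, 0), (4, 63), (5, 86), (6, 25), (7, 21)])
v8: WRITE b=49  (b history now [(1, 61), (2, 80), (3, 0), (4, 63), (5, 86), (6, 25), (7, 21), (8, 49)])
v9: WRITE b=16  (b history now [(1, 61), (2, 80), (3, 0), (4, 63), (5, 86), (6, 25), (7, 21), (8, 49), (9, 16)])
v10: WRITE b=44  (b history now [(1, 61), (2, 80), (3, 0), (4, 63), (5, 86), (6, 25), (7, 21), (8, 49), (9, 16), (10, 44)])
v11: WRITE a=77  (a history now [(11, 77)])
READ b @v2: history=[(1, 61), (2, 80), (3, 0), (4, 63), (5, 86), (6, 25), (7, 21), (8, 49), (9, 16), (10, 44)] -> pick v2 -> 80
v12: WRITE b=48  (b history now [(1, 61), (2, 80), (3, 0), (4, 63), (5, 86), (6, 25), (7, 21), (8, 49), (9, 16), (10, 44), (12, 48)])
v13: WRITE b=49  (b history now [(1, 61), (2, 80), (3, 0), (4, 63), (5, 86), (6, 25), (7, 21), (8, 49), (9, 16), (10, 44), (12, 48), (13, 49)])
v14: WRITE b=92  (b history now [(1, 61), (2, 80), (3, 0), (4, 63), (5, 86), (6, 25), (7, 21), (8, 49), (9, 16), (10, 44), (12, 48), (13, 49), (14, 92)])
v15: WRITE b=33  (b history now [(1, 61), (2, 80), (3, 0), (4, 63), (5, 86), (6, 25), (7, 21), (8, 49), (9, 16), (10, 44), (12, 48), (13, 49), (14, 92), (15, 33)])
v16: WRITE a=80  (a history now [(11, 77), (16, 80)])
v17: WRITE b=89  (b history now [(1, 61), (2, 80), (3, 0), (4, 63), (5, 86), (6, 25), (7, 21), (8, 49), (9, 16), (10, 44), (12, 48), (13, 49), (14, 92), (15, 33), (17, 89)])
v18: WRITE a=2  (a history now [(11, 77), (16, 80), (18, 2)])
v19: WRITE b=77  (b history now [(1, 61), (2, 80), (3, 0), (4, 63), (5, 86), (6, 25), (7, 21), (8, 49), (9, 16), (10, 44), (12, 48), (13, 49), (14, 92), (15, 33), (17, 89), (19, 77)])
v20: WRITE a=93  (a history now [(11, 77), (16, 80), (18, 2), (20, 93)])
v21: WRITE a=84  (a history now [(11, 77), (16, 80), (18, 2), (20, 93), (21, 84)])
READ a @v8: history=[(11, 77), (16, 80), (18, 2), (20, 93), (21, 84)] -> no version <= 8 -> NONE
READ b @v13: history=[(1, 61), (2, 80), (3, 0), (4, 63), (5, 86), (6, 25), (7, 21), (8, 49), (9, 16), (10, 44), (12, 48), (13, 49), (14, 92), (15, 33), (17, 89), (19, 77)] -> pick v13 -> 49
v22: WRITE a=0  (a history now [(11, 77), (16, 80), (18, 2), (20, 93), (21, 84), (22, 0)])
READ b @v19: history=[(1, 61), (2, 80), (3, 0), (4, 63), (5, 86), (6, 25), (7, 21), (8, 49), (9, 16), (10, 44), (12, 48), (13, 49), (14, 92), (15, 33), (17, 89), (19, 77)] -> pick v19 -> 77
v23: WRITE b=78  (b history now [(1, 61), (2, 80), (3, 0), (4, 63), (5, 86), (6, 25), (7, 21), (8, 49), (9, 16), (10, 44), (12, 48), (13, 49), (14, 92), (15, 33), (17, 89), (19, 77), (23, 78)])
v24: WRITE b=36  (b history now [(1, 61), (2, 80), (3, 0), (4, 63), (5, 86), (6, 25), (7, 21), (8, 49), (9, 16), (10, 44), (12, 48), (13, 49), (14, 92), (15, 33), (17, 89), (19, 77), (23, 78), (24, 36)])
v25: WRITE b=14  (b history now [(1, 61), (2, 80), (3, 0), (4, 63), (5, 86), (6, 25), (7, 21), (8, 49), (9, 16), (10, 44), (12, 48), (13, 49), (14, 92), (15, 33), (17, 89), (19, 77), (23, 78), (24, 36), (25, 14)])
READ a @v1: history=[(11, 77), (16, 80), (18, 2), (20, 93), (21, 84), (22, 0)] -> no version <= 1 -> NONE
v26: WRITE b=64  (b history now [(1, 61), (2, 80), (3, 0), (4, 63), (5, 86), (6, 25), (7, 21), (8, 49), (9, 16), (10, 44), (12, 48), (13, 49), (14, 92), (15, 33), (17, 89), (19, 77), (23, 78), (24, 36), (25, 14), (26, 64)])
v27: WRITE a=22  (a history now [(11, 77), (16, 80), (18, 2), (20, 93), (21, 84), (22, 0), (27, 22)])
v28: WRITE a=26  (a history now [(11, 77), (16, 80), (18, 2), (20, 93), (21, 84), (22, 0), (27, 22), (28, 26)])
Read results in order: ['NONE', 'NONE', '80', '0', 'NONE', 'NONE', '80', 'NONE', '49', '77', 'NONE']
NONE count = 6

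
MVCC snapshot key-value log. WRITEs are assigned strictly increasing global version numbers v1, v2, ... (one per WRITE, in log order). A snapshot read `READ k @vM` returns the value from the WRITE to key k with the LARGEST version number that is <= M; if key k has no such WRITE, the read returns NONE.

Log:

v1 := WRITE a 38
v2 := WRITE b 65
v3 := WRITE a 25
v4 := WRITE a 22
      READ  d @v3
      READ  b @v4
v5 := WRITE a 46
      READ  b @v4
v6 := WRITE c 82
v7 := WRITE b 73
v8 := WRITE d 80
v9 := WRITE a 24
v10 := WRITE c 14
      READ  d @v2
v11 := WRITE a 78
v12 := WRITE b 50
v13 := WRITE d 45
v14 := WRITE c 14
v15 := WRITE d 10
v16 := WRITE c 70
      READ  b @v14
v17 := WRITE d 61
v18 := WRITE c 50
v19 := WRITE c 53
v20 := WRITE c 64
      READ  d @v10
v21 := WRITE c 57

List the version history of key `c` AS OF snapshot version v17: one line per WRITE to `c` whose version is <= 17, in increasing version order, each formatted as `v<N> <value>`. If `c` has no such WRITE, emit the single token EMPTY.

Answer: v6 82
v10 14
v14 14
v16 70

Derivation:
Scan writes for key=c with version <= 17:
  v1 WRITE a 38 -> skip
  v2 WRITE b 65 -> skip
  v3 WRITE a 25 -> skip
  v4 WRITE a 22 -> skip
  v5 WRITE a 46 -> skip
  v6 WRITE c 82 -> keep
  v7 WRITE b 73 -> skip
  v8 WRITE d 80 -> skip
  v9 WRITE a 24 -> skip
  v10 WRITE c 14 -> keep
  v11 WRITE a 78 -> skip
  v12 WRITE b 50 -> skip
  v13 WRITE d 45 -> skip
  v14 WRITE c 14 -> keep
  v15 WRITE d 10 -> skip
  v16 WRITE c 70 -> keep
  v17 WRITE d 61 -> skip
  v18 WRITE c 50 -> drop (> snap)
  v19 WRITE c 53 -> drop (> snap)
  v20 WRITE c 64 -> drop (> snap)
  v21 WRITE c 57 -> drop (> snap)
Collected: [(6, 82), (10, 14), (14, 14), (16, 70)]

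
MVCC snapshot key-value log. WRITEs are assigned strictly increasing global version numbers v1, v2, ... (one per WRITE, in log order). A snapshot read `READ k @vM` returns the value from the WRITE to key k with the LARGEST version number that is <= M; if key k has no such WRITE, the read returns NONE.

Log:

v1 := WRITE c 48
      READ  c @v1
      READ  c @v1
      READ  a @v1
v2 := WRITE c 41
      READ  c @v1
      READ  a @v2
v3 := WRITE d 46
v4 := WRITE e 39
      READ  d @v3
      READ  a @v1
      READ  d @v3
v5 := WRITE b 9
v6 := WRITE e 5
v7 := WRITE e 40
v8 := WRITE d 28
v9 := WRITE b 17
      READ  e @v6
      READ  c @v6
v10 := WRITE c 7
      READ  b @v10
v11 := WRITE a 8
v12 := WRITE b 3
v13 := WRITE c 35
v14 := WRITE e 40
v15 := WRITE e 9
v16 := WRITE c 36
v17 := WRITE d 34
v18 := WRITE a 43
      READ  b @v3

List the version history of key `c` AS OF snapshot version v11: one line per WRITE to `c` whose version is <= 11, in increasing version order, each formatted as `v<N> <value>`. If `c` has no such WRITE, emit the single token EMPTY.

Scan writes for key=c with version <= 11:
  v1 WRITE c 48 -> keep
  v2 WRITE c 41 -> keep
  v3 WRITE d 46 -> skip
  v4 WRITE e 39 -> skip
  v5 WRITE b 9 -> skip
  v6 WRITE e 5 -> skip
  v7 WRITE e 40 -> skip
  v8 WRITE d 28 -> skip
  v9 WRITE b 17 -> skip
  v10 WRITE c 7 -> keep
  v11 WRITE a 8 -> skip
  v12 WRITE b 3 -> skip
  v13 WRITE c 35 -> drop (> snap)
  v14 WRITE e 40 -> skip
  v15 WRITE e 9 -> skip
  v16 WRITE c 36 -> drop (> snap)
  v17 WRITE d 34 -> skip
  v18 WRITE a 43 -> skip
Collected: [(1, 48), (2, 41), (10, 7)]

Answer: v1 48
v2 41
v10 7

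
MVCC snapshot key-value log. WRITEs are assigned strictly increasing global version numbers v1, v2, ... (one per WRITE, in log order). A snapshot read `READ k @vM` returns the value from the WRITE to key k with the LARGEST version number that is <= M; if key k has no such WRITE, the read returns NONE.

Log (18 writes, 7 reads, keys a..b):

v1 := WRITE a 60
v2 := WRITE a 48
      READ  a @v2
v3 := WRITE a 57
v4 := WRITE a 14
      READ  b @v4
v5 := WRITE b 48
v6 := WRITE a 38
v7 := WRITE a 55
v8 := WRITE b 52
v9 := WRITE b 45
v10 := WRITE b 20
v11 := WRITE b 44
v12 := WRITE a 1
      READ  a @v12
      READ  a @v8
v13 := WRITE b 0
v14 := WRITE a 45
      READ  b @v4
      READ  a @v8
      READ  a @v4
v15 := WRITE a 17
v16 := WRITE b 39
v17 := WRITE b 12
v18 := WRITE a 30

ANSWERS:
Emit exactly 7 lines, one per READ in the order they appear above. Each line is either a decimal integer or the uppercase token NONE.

Answer: 48
NONE
1
55
NONE
55
14

Derivation:
v1: WRITE a=60  (a history now [(1, 60)])
v2: WRITE a=48  (a history now [(1, 60), (2, 48)])
READ a @v2: history=[(1, 60), (2, 48)] -> pick v2 -> 48
v3: WRITE a=57  (a history now [(1, 60), (2, 48), (3, 57)])
v4: WRITE a=14  (a history now [(1, 60), (2, 48), (3, 57), (4, 14)])
READ b @v4: history=[] -> no version <= 4 -> NONE
v5: WRITE b=48  (b history now [(5, 48)])
v6: WRITE a=38  (a history now [(1, 60), (2, 48), (3, 57), (4, 14), (6, 38)])
v7: WRITE a=55  (a history now [(1, 60), (2, 48), (3, 57), (4, 14), (6, 38), (7, 55)])
v8: WRITE b=52  (b history now [(5, 48), (8, 52)])
v9: WRITE b=45  (b history now [(5, 48), (8, 52), (9, 45)])
v10: WRITE b=20  (b history now [(5, 48), (8, 52), (9, 45), (10, 20)])
v11: WRITE b=44  (b history now [(5, 48), (8, 52), (9, 45), (10, 20), (11, 44)])
v12: WRITE a=1  (a history now [(1, 60), (2, 48), (3, 57), (4, 14), (6, 38), (7, 55), (12, 1)])
READ a @v12: history=[(1, 60), (2, 48), (3, 57), (4, 14), (6, 38), (7, 55), (12, 1)] -> pick v12 -> 1
READ a @v8: history=[(1, 60), (2, 48), (3, 57), (4, 14), (6, 38), (7, 55), (12, 1)] -> pick v7 -> 55
v13: WRITE b=0  (b history now [(5, 48), (8, 52), (9, 45), (10, 20), (11, 44), (13, 0)])
v14: WRITE a=45  (a history now [(1, 60), (2, 48), (3, 57), (4, 14), (6, 38), (7, 55), (12, 1), (14, 45)])
READ b @v4: history=[(5, 48), (8, 52), (9, 45), (10, 20), (11, 44), (13, 0)] -> no version <= 4 -> NONE
READ a @v8: history=[(1, 60), (2, 48), (3, 57), (4, 14), (6, 38), (7, 55), (12, 1), (14, 45)] -> pick v7 -> 55
READ a @v4: history=[(1, 60), (2, 48), (3, 57), (4, 14), (6, 38), (7, 55), (12, 1), (14, 45)] -> pick v4 -> 14
v15: WRITE a=17  (a history now [(1, 60), (2, 48), (3, 57), (4, 14), (6, 38), (7, 55), (12, 1), (14, 45), (15, 17)])
v16: WRITE b=39  (b history now [(5, 48), (8, 52), (9, 45), (10, 20), (11, 44), (13, 0), (16, 39)])
v17: WRITE b=12  (b history now [(5, 48), (8, 52), (9, 45), (10, 20), (11, 44), (13, 0), (16, 39), (17, 12)])
v18: WRITE a=30  (a history now [(1, 60), (2, 48), (3, 57), (4, 14), (6, 38), (7, 55), (12, 1), (14, 45), (15, 17), (18, 30)])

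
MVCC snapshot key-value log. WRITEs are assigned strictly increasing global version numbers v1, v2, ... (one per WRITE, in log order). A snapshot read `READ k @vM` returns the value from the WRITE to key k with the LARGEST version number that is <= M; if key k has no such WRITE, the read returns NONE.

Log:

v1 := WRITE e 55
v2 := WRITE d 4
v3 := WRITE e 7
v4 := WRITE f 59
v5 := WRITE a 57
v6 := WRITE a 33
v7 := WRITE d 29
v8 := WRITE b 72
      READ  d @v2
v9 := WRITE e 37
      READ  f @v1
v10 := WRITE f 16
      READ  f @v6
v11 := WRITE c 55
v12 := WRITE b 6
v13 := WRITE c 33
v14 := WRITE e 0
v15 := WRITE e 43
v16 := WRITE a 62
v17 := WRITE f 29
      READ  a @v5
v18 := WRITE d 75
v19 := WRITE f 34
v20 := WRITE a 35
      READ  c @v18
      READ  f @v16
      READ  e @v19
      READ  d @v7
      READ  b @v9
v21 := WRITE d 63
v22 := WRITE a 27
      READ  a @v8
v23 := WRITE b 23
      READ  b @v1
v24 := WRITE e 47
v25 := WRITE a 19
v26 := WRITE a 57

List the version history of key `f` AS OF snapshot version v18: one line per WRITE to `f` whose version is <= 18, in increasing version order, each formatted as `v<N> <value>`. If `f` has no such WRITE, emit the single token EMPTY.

Scan writes for key=f with version <= 18:
  v1 WRITE e 55 -> skip
  v2 WRITE d 4 -> skip
  v3 WRITE e 7 -> skip
  v4 WRITE f 59 -> keep
  v5 WRITE a 57 -> skip
  v6 WRITE a 33 -> skip
  v7 WRITE d 29 -> skip
  v8 WRITE b 72 -> skip
  v9 WRITE e 37 -> skip
  v10 WRITE f 16 -> keep
  v11 WRITE c 55 -> skip
  v12 WRITE b 6 -> skip
  v13 WRITE c 33 -> skip
  v14 WRITE e 0 -> skip
  v15 WRITE e 43 -> skip
  v16 WRITE a 62 -> skip
  v17 WRITE f 29 -> keep
  v18 WRITE d 75 -> skip
  v19 WRITE f 34 -> drop (> snap)
  v20 WRITE a 35 -> skip
  v21 WRITE d 63 -> skip
  v22 WRITE a 27 -> skip
  v23 WRITE b 23 -> skip
  v24 WRITE e 47 -> skip
  v25 WRITE a 19 -> skip
  v26 WRITE a 57 -> skip
Collected: [(4, 59), (10, 16), (17, 29)]

Answer: v4 59
v10 16
v17 29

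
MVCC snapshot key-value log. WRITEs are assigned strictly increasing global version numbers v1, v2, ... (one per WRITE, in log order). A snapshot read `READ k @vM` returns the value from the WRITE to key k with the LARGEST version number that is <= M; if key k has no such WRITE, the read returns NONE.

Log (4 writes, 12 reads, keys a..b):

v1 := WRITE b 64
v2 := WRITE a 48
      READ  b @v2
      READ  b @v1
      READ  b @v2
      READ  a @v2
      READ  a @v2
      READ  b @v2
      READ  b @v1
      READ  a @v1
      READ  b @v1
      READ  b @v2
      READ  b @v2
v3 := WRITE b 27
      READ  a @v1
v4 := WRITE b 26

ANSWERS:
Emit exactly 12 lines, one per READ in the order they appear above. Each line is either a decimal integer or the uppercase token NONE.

v1: WRITE b=64  (b history now [(1, 64)])
v2: WRITE a=48  (a history now [(2, 48)])
READ b @v2: history=[(1, 64)] -> pick v1 -> 64
READ b @v1: history=[(1, 64)] -> pick v1 -> 64
READ b @v2: history=[(1, 64)] -> pick v1 -> 64
READ a @v2: history=[(2, 48)] -> pick v2 -> 48
READ a @v2: history=[(2, 48)] -> pick v2 -> 48
READ b @v2: history=[(1, 64)] -> pick v1 -> 64
READ b @v1: history=[(1, 64)] -> pick v1 -> 64
READ a @v1: history=[(2, 48)] -> no version <= 1 -> NONE
READ b @v1: history=[(1, 64)] -> pick v1 -> 64
READ b @v2: history=[(1, 64)] -> pick v1 -> 64
READ b @v2: history=[(1, 64)] -> pick v1 -> 64
v3: WRITE b=27  (b history now [(1, 64), (3, 27)])
READ a @v1: history=[(2, 48)] -> no version <= 1 -> NONE
v4: WRITE b=26  (b history now [(1, 64), (3, 27), (4, 26)])

Answer: 64
64
64
48
48
64
64
NONE
64
64
64
NONE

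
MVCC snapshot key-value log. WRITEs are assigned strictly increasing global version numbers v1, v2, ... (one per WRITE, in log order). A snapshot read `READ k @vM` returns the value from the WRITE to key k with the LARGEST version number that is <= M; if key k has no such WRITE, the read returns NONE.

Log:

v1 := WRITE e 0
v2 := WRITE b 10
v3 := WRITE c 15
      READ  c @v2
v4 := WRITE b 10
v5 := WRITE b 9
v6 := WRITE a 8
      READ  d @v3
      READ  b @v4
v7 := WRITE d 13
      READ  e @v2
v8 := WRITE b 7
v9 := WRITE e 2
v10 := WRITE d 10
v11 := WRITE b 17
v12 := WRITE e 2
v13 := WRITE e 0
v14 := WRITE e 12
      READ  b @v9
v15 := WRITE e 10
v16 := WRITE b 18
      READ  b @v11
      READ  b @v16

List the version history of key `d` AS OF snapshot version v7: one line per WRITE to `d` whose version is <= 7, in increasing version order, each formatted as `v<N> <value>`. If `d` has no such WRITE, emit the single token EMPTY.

Scan writes for key=d with version <= 7:
  v1 WRITE e 0 -> skip
  v2 WRITE b 10 -> skip
  v3 WRITE c 15 -> skip
  v4 WRITE b 10 -> skip
  v5 WRITE b 9 -> skip
  v6 WRITE a 8 -> skip
  v7 WRITE d 13 -> keep
  v8 WRITE b 7 -> skip
  v9 WRITE e 2 -> skip
  v10 WRITE d 10 -> drop (> snap)
  v11 WRITE b 17 -> skip
  v12 WRITE e 2 -> skip
  v13 WRITE e 0 -> skip
  v14 WRITE e 12 -> skip
  v15 WRITE e 10 -> skip
  v16 WRITE b 18 -> skip
Collected: [(7, 13)]

Answer: v7 13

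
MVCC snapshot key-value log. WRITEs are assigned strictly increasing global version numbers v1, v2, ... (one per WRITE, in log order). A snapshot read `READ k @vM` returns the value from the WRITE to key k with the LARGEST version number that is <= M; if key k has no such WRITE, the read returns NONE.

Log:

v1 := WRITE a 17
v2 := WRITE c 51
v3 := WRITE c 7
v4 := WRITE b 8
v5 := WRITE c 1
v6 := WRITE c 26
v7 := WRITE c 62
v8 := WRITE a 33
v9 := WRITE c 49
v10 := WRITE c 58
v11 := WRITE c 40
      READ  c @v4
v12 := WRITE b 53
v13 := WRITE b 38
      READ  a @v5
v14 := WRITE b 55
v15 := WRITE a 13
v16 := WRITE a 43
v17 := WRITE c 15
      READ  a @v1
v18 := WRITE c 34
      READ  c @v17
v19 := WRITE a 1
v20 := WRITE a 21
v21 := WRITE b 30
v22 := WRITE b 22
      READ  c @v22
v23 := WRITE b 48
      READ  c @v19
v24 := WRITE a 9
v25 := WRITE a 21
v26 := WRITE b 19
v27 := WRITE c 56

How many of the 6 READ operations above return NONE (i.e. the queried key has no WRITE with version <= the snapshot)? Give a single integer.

Answer: 0

Derivation:
v1: WRITE a=17  (a history now [(1, 17)])
v2: WRITE c=51  (c history now [(2, 51)])
v3: WRITE c=7  (c history now [(2, 51), (3, 7)])
v4: WRITE b=8  (b history now [(4, 8)])
v5: WRITE c=1  (c history now [(2, 51), (3, 7), (5, 1)])
v6: WRITE c=26  (c history now [(2, 51), (3, 7), (5, 1), (6, 26)])
v7: WRITE c=62  (c history now [(2, 51), (3, 7), (5, 1), (6, 26), (7, 62)])
v8: WRITE a=33  (a history now [(1, 17), (8, 33)])
v9: WRITE c=49  (c history now [(2, 51), (3, 7), (5, 1), (6, 26), (7, 62), (9, 49)])
v10: WRITE c=58  (c history now [(2, 51), (3, 7), (5, 1), (6, 26), (7, 62), (9, 49), (10, 58)])
v11: WRITE c=40  (c history now [(2, 51), (3, 7), (5, 1), (6, 26), (7, 62), (9, 49), (10, 58), (11, 40)])
READ c @v4: history=[(2, 51), (3, 7), (5, 1), (6, 26), (7, 62), (9, 49), (10, 58), (11, 40)] -> pick v3 -> 7
v12: WRITE b=53  (b history now [(4, 8), (12, 53)])
v13: WRITE b=38  (b history now [(4, 8), (12, 53), (13, 38)])
READ a @v5: history=[(1, 17), (8, 33)] -> pick v1 -> 17
v14: WRITE b=55  (b history now [(4, 8), (12, 53), (13, 38), (14, 55)])
v15: WRITE a=13  (a history now [(1, 17), (8, 33), (15, 13)])
v16: WRITE a=43  (a history now [(1, 17), (8, 33), (15, 13), (16, 43)])
v17: WRITE c=15  (c history now [(2, 51), (3, 7), (5, 1), (6, 26), (7, 62), (9, 49), (10, 58), (11, 40), (17, 15)])
READ a @v1: history=[(1, 17), (8, 33), (15, 13), (16, 43)] -> pick v1 -> 17
v18: WRITE c=34  (c history now [(2, 51), (3, 7), (5, 1), (6, 26), (7, 62), (9, 49), (10, 58), (11, 40), (17, 15), (18, 34)])
READ c @v17: history=[(2, 51), (3, 7), (5, 1), (6, 26), (7, 62), (9, 49), (10, 58), (11, 40), (17, 15), (18, 34)] -> pick v17 -> 15
v19: WRITE a=1  (a history now [(1, 17), (8, 33), (15, 13), (16, 43), (19, 1)])
v20: WRITE a=21  (a history now [(1, 17), (8, 33), (15, 13), (16, 43), (19, 1), (20, 21)])
v21: WRITE b=30  (b history now [(4, 8), (12, 53), (13, 38), (14, 55), (21, 30)])
v22: WRITE b=22  (b history now [(4, 8), (12, 53), (13, 38), (14, 55), (21, 30), (22, 22)])
READ c @v22: history=[(2, 51), (3, 7), (5, 1), (6, 26), (7, 62), (9, 49), (10, 58), (11, 40), (17, 15), (18, 34)] -> pick v18 -> 34
v23: WRITE b=48  (b history now [(4, 8), (12, 53), (13, 38), (14, 55), (21, 30), (22, 22), (23, 48)])
READ c @v19: history=[(2, 51), (3, 7), (5, 1), (6, 26), (7, 62), (9, 49), (10, 58), (11, 40), (17, 15), (18, 34)] -> pick v18 -> 34
v24: WRITE a=9  (a history now [(1, 17), (8, 33), (15, 13), (16, 43), (19, 1), (20, 21), (24, 9)])
v25: WRITE a=21  (a history now [(1, 17), (8, 33), (15, 13), (16, 43), (19, 1), (20, 21), (24, 9), (25, 21)])
v26: WRITE b=19  (b history now [(4, 8), (12, 53), (13, 38), (14, 55), (21, 30), (22, 22), (23, 48), (26, 19)])
v27: WRITE c=56  (c history now [(2, 51), (3, 7), (5, 1), (6, 26), (7, 62), (9, 49), (10, 58), (11, 40), (17, 15), (18, 34), (27, 56)])
Read results in order: ['7', '17', '17', '15', '34', '34']
NONE count = 0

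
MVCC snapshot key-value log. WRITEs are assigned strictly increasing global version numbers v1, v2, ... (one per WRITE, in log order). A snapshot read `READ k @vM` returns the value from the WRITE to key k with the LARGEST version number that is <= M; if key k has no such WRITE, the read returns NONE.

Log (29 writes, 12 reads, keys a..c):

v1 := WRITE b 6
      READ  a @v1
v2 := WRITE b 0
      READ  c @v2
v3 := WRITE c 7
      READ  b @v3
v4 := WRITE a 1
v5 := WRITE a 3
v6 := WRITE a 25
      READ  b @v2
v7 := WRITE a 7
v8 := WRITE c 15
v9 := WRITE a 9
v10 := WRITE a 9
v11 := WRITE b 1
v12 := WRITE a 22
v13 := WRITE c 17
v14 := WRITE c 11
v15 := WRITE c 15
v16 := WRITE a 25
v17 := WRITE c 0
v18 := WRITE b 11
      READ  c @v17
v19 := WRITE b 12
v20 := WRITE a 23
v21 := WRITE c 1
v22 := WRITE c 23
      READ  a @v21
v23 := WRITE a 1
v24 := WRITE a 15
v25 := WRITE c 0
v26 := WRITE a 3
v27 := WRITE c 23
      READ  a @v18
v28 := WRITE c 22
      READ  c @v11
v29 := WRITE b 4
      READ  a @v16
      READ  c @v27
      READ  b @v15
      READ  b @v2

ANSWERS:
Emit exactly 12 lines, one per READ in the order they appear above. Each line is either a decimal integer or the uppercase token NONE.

Answer: NONE
NONE
0
0
0
23
25
15
25
23
1
0

Derivation:
v1: WRITE b=6  (b history now [(1, 6)])
READ a @v1: history=[] -> no version <= 1 -> NONE
v2: WRITE b=0  (b history now [(1, 6), (2, 0)])
READ c @v2: history=[] -> no version <= 2 -> NONE
v3: WRITE c=7  (c history now [(3, 7)])
READ b @v3: history=[(1, 6), (2, 0)] -> pick v2 -> 0
v4: WRITE a=1  (a history now [(4, 1)])
v5: WRITE a=3  (a history now [(4, 1), (5, 3)])
v6: WRITE a=25  (a history now [(4, 1), (5, 3), (6, 25)])
READ b @v2: history=[(1, 6), (2, 0)] -> pick v2 -> 0
v7: WRITE a=7  (a history now [(4, 1), (5, 3), (6, 25), (7, 7)])
v8: WRITE c=15  (c history now [(3, 7), (8, 15)])
v9: WRITE a=9  (a history now [(4, 1), (5, 3), (6, 25), (7, 7), (9, 9)])
v10: WRITE a=9  (a history now [(4, 1), (5, 3), (6, 25), (7, 7), (9, 9), (10, 9)])
v11: WRITE b=1  (b history now [(1, 6), (2, 0), (11, 1)])
v12: WRITE a=22  (a history now [(4, 1), (5, 3), (6, 25), (7, 7), (9, 9), (10, 9), (12, 22)])
v13: WRITE c=17  (c history now [(3, 7), (8, 15), (13, 17)])
v14: WRITE c=11  (c history now [(3, 7), (8, 15), (13, 17), (14, 11)])
v15: WRITE c=15  (c history now [(3, 7), (8, 15), (13, 17), (14, 11), (15, 15)])
v16: WRITE a=25  (a history now [(4, 1), (5, 3), (6, 25), (7, 7), (9, 9), (10, 9), (12, 22), (16, 25)])
v17: WRITE c=0  (c history now [(3, 7), (8, 15), (13, 17), (14, 11), (15, 15), (17, 0)])
v18: WRITE b=11  (b history now [(1, 6), (2, 0), (11, 1), (18, 11)])
READ c @v17: history=[(3, 7), (8, 15), (13, 17), (14, 11), (15, 15), (17, 0)] -> pick v17 -> 0
v19: WRITE b=12  (b history now [(1, 6), (2, 0), (11, 1), (18, 11), (19, 12)])
v20: WRITE a=23  (a history now [(4, 1), (5, 3), (6, 25), (7, 7), (9, 9), (10, 9), (12, 22), (16, 25), (20, 23)])
v21: WRITE c=1  (c history now [(3, 7), (8, 15), (13, 17), (14, 11), (15, 15), (17, 0), (21, 1)])
v22: WRITE c=23  (c history now [(3, 7), (8, 15), (13, 17), (14, 11), (15, 15), (17, 0), (21, 1), (22, 23)])
READ a @v21: history=[(4, 1), (5, 3), (6, 25), (7, 7), (9, 9), (10, 9), (12, 22), (16, 25), (20, 23)] -> pick v20 -> 23
v23: WRITE a=1  (a history now [(4, 1), (5, 3), (6, 25), (7, 7), (9, 9), (10, 9), (12, 22), (16, 25), (20, 23), (23, 1)])
v24: WRITE a=15  (a history now [(4, 1), (5, 3), (6, 25), (7, 7), (9, 9), (10, 9), (12, 22), (16, 25), (20, 23), (23, 1), (24, 15)])
v25: WRITE c=0  (c history now [(3, 7), (8, 15), (13, 17), (14, 11), (15, 15), (17, 0), (21, 1), (22, 23), (25, 0)])
v26: WRITE a=3  (a history now [(4, 1), (5, 3), (6, 25), (7, 7), (9, 9), (10, 9), (12, 22), (16, 25), (20, 23), (23, 1), (24, 15), (26, 3)])
v27: WRITE c=23  (c history now [(3, 7), (8, 15), (13, 17), (14, 11), (15, 15), (17, 0), (21, 1), (22, 23), (25, 0), (27, 23)])
READ a @v18: history=[(4, 1), (5, 3), (6, 25), (7, 7), (9, 9), (10, 9), (12, 22), (16, 25), (20, 23), (23, 1), (24, 15), (26, 3)] -> pick v16 -> 25
v28: WRITE c=22  (c history now [(3, 7), (8, 15), (13, 17), (14, 11), (15, 15), (17, 0), (21, 1), (22, 23), (25, 0), (27, 23), (28, 22)])
READ c @v11: history=[(3, 7), (8, 15), (13, 17), (14, 11), (15, 15), (17, 0), (21, 1), (22, 23), (25, 0), (27, 23), (28, 22)] -> pick v8 -> 15
v29: WRITE b=4  (b history now [(1, 6), (2, 0), (11, 1), (18, 11), (19, 12), (29, 4)])
READ a @v16: history=[(4, 1), (5, 3), (6, 25), (7, 7), (9, 9), (10, 9), (12, 22), (16, 25), (20, 23), (23, 1), (24, 15), (26, 3)] -> pick v16 -> 25
READ c @v27: history=[(3, 7), (8, 15), (13, 17), (14, 11), (15, 15), (17, 0), (21, 1), (22, 23), (25, 0), (27, 23), (28, 22)] -> pick v27 -> 23
READ b @v15: history=[(1, 6), (2, 0), (11, 1), (18, 11), (19, 12), (29, 4)] -> pick v11 -> 1
READ b @v2: history=[(1, 6), (2, 0), (11, 1), (18, 11), (19, 12), (29, 4)] -> pick v2 -> 0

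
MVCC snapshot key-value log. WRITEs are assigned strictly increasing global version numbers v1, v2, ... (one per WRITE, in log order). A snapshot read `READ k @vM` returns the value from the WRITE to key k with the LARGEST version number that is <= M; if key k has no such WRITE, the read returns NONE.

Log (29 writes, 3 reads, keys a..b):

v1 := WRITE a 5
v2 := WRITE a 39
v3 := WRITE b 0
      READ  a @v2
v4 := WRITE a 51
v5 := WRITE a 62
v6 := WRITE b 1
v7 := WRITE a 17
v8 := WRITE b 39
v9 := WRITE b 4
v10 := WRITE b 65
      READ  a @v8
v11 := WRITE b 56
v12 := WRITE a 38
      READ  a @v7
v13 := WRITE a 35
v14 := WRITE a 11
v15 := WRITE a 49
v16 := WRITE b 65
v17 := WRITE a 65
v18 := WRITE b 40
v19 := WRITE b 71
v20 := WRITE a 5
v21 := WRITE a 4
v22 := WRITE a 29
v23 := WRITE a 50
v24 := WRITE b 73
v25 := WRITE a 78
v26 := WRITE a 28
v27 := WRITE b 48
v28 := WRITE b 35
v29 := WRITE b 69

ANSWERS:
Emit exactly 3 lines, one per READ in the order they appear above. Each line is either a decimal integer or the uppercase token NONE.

Answer: 39
17
17

Derivation:
v1: WRITE a=5  (a history now [(1, 5)])
v2: WRITE a=39  (a history now [(1, 5), (2, 39)])
v3: WRITE b=0  (b history now [(3, 0)])
READ a @v2: history=[(1, 5), (2, 39)] -> pick v2 -> 39
v4: WRITE a=51  (a history now [(1, 5), (2, 39), (4, 51)])
v5: WRITE a=62  (a history now [(1, 5), (2, 39), (4, 51), (5, 62)])
v6: WRITE b=1  (b history now [(3, 0), (6, 1)])
v7: WRITE a=17  (a history now [(1, 5), (2, 39), (4, 51), (5, 62), (7, 17)])
v8: WRITE b=39  (b history now [(3, 0), (6, 1), (8, 39)])
v9: WRITE b=4  (b history now [(3, 0), (6, 1), (8, 39), (9, 4)])
v10: WRITE b=65  (b history now [(3, 0), (6, 1), (8, 39), (9, 4), (10, 65)])
READ a @v8: history=[(1, 5), (2, 39), (4, 51), (5, 62), (7, 17)] -> pick v7 -> 17
v11: WRITE b=56  (b history now [(3, 0), (6, 1), (8, 39), (9, 4), (10, 65), (11, 56)])
v12: WRITE a=38  (a history now [(1, 5), (2, 39), (4, 51), (5, 62), (7, 17), (12, 38)])
READ a @v7: history=[(1, 5), (2, 39), (4, 51), (5, 62), (7, 17), (12, 38)] -> pick v7 -> 17
v13: WRITE a=35  (a history now [(1, 5), (2, 39), (4, 51), (5, 62), (7, 17), (12, 38), (13, 35)])
v14: WRITE a=11  (a history now [(1, 5), (2, 39), (4, 51), (5, 62), (7, 17), (12, 38), (13, 35), (14, 11)])
v15: WRITE a=49  (a history now [(1, 5), (2, 39), (4, 51), (5, 62), (7, 17), (12, 38), (13, 35), (14, 11), (15, 49)])
v16: WRITE b=65  (b history now [(3, 0), (6, 1), (8, 39), (9, 4), (10, 65), (11, 56), (16, 65)])
v17: WRITE a=65  (a history now [(1, 5), (2, 39), (4, 51), (5, 62), (7, 17), (12, 38), (13, 35), (14, 11), (15, 49), (17, 65)])
v18: WRITE b=40  (b history now [(3, 0), (6, 1), (8, 39), (9, 4), (10, 65), (11, 56), (16, 65), (18, 40)])
v19: WRITE b=71  (b history now [(3, 0), (6, 1), (8, 39), (9, 4), (10, 65), (11, 56), (16, 65), (18, 40), (19, 71)])
v20: WRITE a=5  (a history now [(1, 5), (2, 39), (4, 51), (5, 62), (7, 17), (12, 38), (13, 35), (14, 11), (15, 49), (17, 65), (20, 5)])
v21: WRITE a=4  (a history now [(1, 5), (2, 39), (4, 51), (5, 62), (7, 17), (12, 38), (13, 35), (14, 11), (15, 49), (17, 65), (20, 5), (21, 4)])
v22: WRITE a=29  (a history now [(1, 5), (2, 39), (4, 51), (5, 62), (7, 17), (12, 38), (13, 35), (14, 11), (15, 49), (17, 65), (20, 5), (21, 4), (22, 29)])
v23: WRITE a=50  (a history now [(1, 5), (2, 39), (4, 51), (5, 62), (7, 17), (12, 38), (13, 35), (14, 11), (15, 49), (17, 65), (20, 5), (21, 4), (22, 29), (23, 50)])
v24: WRITE b=73  (b history now [(3, 0), (6, 1), (8, 39), (9, 4), (10, 65), (11, 56), (16, 65), (18, 40), (19, 71), (24, 73)])
v25: WRITE a=78  (a history now [(1, 5), (2, 39), (4, 51), (5, 62), (7, 17), (12, 38), (13, 35), (14, 11), (15, 49), (17, 65), (20, 5), (21, 4), (22, 29), (23, 50), (25, 78)])
v26: WRITE a=28  (a history now [(1, 5), (2, 39), (4, 51), (5, 62), (7, 17), (12, 38), (13, 35), (14, 11), (15, 49), (17, 65), (20, 5), (21, 4), (22, 29), (23, 50), (25, 78), (26, 28)])
v27: WRITE b=48  (b history now [(3, 0), (6, 1), (8, 39), (9, 4), (10, 65), (11, 56), (16, 65), (18, 40), (19, 71), (24, 73), (27, 48)])
v28: WRITE b=35  (b history now [(3, 0), (6, 1), (8, 39), (9, 4), (10, 65), (11, 56), (16, 65), (18, 40), (19, 71), (24, 73), (27, 48), (28, 35)])
v29: WRITE b=69  (b history now [(3, 0), (6, 1), (8, 39), (9, 4), (10, 65), (11, 56), (16, 65), (18, 40), (19, 71), (24, 73), (27, 48), (28, 35), (29, 69)])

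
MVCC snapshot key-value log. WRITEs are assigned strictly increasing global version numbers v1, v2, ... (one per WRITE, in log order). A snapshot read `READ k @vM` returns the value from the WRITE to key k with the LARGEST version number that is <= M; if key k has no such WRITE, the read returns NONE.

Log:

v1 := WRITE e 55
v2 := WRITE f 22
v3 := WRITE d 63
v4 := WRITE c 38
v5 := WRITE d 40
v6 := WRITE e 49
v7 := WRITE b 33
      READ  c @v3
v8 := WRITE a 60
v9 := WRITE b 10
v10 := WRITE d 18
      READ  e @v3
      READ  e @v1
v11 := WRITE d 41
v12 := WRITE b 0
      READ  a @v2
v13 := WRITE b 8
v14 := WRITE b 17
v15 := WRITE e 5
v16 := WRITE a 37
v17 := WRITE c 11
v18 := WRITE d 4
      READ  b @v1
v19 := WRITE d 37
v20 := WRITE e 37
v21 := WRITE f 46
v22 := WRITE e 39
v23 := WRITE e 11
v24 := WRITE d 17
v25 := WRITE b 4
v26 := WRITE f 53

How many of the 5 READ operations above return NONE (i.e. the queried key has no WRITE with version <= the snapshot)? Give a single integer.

Answer: 3

Derivation:
v1: WRITE e=55  (e history now [(1, 55)])
v2: WRITE f=22  (f history now [(2, 22)])
v3: WRITE d=63  (d history now [(3, 63)])
v4: WRITE c=38  (c history now [(4, 38)])
v5: WRITE d=40  (d history now [(3, 63), (5, 40)])
v6: WRITE e=49  (e history now [(1, 55), (6, 49)])
v7: WRITE b=33  (b history now [(7, 33)])
READ c @v3: history=[(4, 38)] -> no version <= 3 -> NONE
v8: WRITE a=60  (a history now [(8, 60)])
v9: WRITE b=10  (b history now [(7, 33), (9, 10)])
v10: WRITE d=18  (d history now [(3, 63), (5, 40), (10, 18)])
READ e @v3: history=[(1, 55), (6, 49)] -> pick v1 -> 55
READ e @v1: history=[(1, 55), (6, 49)] -> pick v1 -> 55
v11: WRITE d=41  (d history now [(3, 63), (5, 40), (10, 18), (11, 41)])
v12: WRITE b=0  (b history now [(7, 33), (9, 10), (12, 0)])
READ a @v2: history=[(8, 60)] -> no version <= 2 -> NONE
v13: WRITE b=8  (b history now [(7, 33), (9, 10), (12, 0), (13, 8)])
v14: WRITE b=17  (b history now [(7, 33), (9, 10), (12, 0), (13, 8), (14, 17)])
v15: WRITE e=5  (e history now [(1, 55), (6, 49), (15, 5)])
v16: WRITE a=37  (a history now [(8, 60), (16, 37)])
v17: WRITE c=11  (c history now [(4, 38), (17, 11)])
v18: WRITE d=4  (d history now [(3, 63), (5, 40), (10, 18), (11, 41), (18, 4)])
READ b @v1: history=[(7, 33), (9, 10), (12, 0), (13, 8), (14, 17)] -> no version <= 1 -> NONE
v19: WRITE d=37  (d history now [(3, 63), (5, 40), (10, 18), (11, 41), (18, 4), (19, 37)])
v20: WRITE e=37  (e history now [(1, 55), (6, 49), (15, 5), (20, 37)])
v21: WRITE f=46  (f history now [(2, 22), (21, 46)])
v22: WRITE e=39  (e history now [(1, 55), (6, 49), (15, 5), (20, 37), (22, 39)])
v23: WRITE e=11  (e history now [(1, 55), (6, 49), (15, 5), (20, 37), (22, 39), (23, 11)])
v24: WRITE d=17  (d history now [(3, 63), (5, 40), (10, 18), (11, 41), (18, 4), (19, 37), (24, 17)])
v25: WRITE b=4  (b history now [(7, 33), (9, 10), (12, 0), (13, 8), (14, 17), (25, 4)])
v26: WRITE f=53  (f history now [(2, 22), (21, 46), (26, 53)])
Read results in order: ['NONE', '55', '55', 'NONE', 'NONE']
NONE count = 3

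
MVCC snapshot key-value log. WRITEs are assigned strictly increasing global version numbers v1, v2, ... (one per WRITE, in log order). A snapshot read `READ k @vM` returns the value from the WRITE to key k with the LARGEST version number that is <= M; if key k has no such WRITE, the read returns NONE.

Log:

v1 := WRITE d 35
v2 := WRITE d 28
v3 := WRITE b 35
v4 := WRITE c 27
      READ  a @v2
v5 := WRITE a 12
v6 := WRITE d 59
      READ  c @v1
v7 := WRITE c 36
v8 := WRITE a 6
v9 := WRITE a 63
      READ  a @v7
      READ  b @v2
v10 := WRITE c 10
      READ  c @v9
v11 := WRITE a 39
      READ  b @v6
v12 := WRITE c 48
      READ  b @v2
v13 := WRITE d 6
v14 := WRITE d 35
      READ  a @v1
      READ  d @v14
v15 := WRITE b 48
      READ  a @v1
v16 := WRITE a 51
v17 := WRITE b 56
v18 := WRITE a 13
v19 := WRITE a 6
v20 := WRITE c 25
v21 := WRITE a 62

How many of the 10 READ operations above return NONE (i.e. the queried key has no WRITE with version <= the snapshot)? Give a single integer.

Answer: 6

Derivation:
v1: WRITE d=35  (d history now [(1, 35)])
v2: WRITE d=28  (d history now [(1, 35), (2, 28)])
v3: WRITE b=35  (b history now [(3, 35)])
v4: WRITE c=27  (c history now [(4, 27)])
READ a @v2: history=[] -> no version <= 2 -> NONE
v5: WRITE a=12  (a history now [(5, 12)])
v6: WRITE d=59  (d history now [(1, 35), (2, 28), (6, 59)])
READ c @v1: history=[(4, 27)] -> no version <= 1 -> NONE
v7: WRITE c=36  (c history now [(4, 27), (7, 36)])
v8: WRITE a=6  (a history now [(5, 12), (8, 6)])
v9: WRITE a=63  (a history now [(5, 12), (8, 6), (9, 63)])
READ a @v7: history=[(5, 12), (8, 6), (9, 63)] -> pick v5 -> 12
READ b @v2: history=[(3, 35)] -> no version <= 2 -> NONE
v10: WRITE c=10  (c history now [(4, 27), (7, 36), (10, 10)])
READ c @v9: history=[(4, 27), (7, 36), (10, 10)] -> pick v7 -> 36
v11: WRITE a=39  (a history now [(5, 12), (8, 6), (9, 63), (11, 39)])
READ b @v6: history=[(3, 35)] -> pick v3 -> 35
v12: WRITE c=48  (c history now [(4, 27), (7, 36), (10, 10), (12, 48)])
READ b @v2: history=[(3, 35)] -> no version <= 2 -> NONE
v13: WRITE d=6  (d history now [(1, 35), (2, 28), (6, 59), (13, 6)])
v14: WRITE d=35  (d history now [(1, 35), (2, 28), (6, 59), (13, 6), (14, 35)])
READ a @v1: history=[(5, 12), (8, 6), (9, 63), (11, 39)] -> no version <= 1 -> NONE
READ d @v14: history=[(1, 35), (2, 28), (6, 59), (13, 6), (14, 35)] -> pick v14 -> 35
v15: WRITE b=48  (b history now [(3, 35), (15, 48)])
READ a @v1: history=[(5, 12), (8, 6), (9, 63), (11, 39)] -> no version <= 1 -> NONE
v16: WRITE a=51  (a history now [(5, 12), (8, 6), (9, 63), (11, 39), (16, 51)])
v17: WRITE b=56  (b history now [(3, 35), (15, 48), (17, 56)])
v18: WRITE a=13  (a history now [(5, 12), (8, 6), (9, 63), (11, 39), (16, 51), (18, 13)])
v19: WRITE a=6  (a history now [(5, 12), (8, 6), (9, 63), (11, 39), (16, 51), (18, 13), (19, 6)])
v20: WRITE c=25  (c history now [(4, 27), (7, 36), (10, 10), (12, 48), (20, 25)])
v21: WRITE a=62  (a history now [(5, 12), (8, 6), (9, 63), (11, 39), (16, 51), (18, 13), (19, 6), (21, 62)])
Read results in order: ['NONE', 'NONE', '12', 'NONE', '36', '35', 'NONE', 'NONE', '35', 'NONE']
NONE count = 6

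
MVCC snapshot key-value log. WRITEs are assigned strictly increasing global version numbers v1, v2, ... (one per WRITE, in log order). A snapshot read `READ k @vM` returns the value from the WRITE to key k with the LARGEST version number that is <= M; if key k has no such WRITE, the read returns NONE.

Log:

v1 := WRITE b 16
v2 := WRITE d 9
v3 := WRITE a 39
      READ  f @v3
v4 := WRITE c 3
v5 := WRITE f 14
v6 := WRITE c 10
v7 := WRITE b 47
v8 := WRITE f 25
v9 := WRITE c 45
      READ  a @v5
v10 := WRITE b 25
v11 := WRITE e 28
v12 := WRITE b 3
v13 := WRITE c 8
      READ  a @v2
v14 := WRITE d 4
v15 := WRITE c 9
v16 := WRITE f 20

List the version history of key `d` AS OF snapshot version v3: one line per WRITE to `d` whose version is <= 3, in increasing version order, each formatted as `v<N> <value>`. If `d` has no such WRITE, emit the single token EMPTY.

Answer: v2 9

Derivation:
Scan writes for key=d with version <= 3:
  v1 WRITE b 16 -> skip
  v2 WRITE d 9 -> keep
  v3 WRITE a 39 -> skip
  v4 WRITE c 3 -> skip
  v5 WRITE f 14 -> skip
  v6 WRITE c 10 -> skip
  v7 WRITE b 47 -> skip
  v8 WRITE f 25 -> skip
  v9 WRITE c 45 -> skip
  v10 WRITE b 25 -> skip
  v11 WRITE e 28 -> skip
  v12 WRITE b 3 -> skip
  v13 WRITE c 8 -> skip
  v14 WRITE d 4 -> drop (> snap)
  v15 WRITE c 9 -> skip
  v16 WRITE f 20 -> skip
Collected: [(2, 9)]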